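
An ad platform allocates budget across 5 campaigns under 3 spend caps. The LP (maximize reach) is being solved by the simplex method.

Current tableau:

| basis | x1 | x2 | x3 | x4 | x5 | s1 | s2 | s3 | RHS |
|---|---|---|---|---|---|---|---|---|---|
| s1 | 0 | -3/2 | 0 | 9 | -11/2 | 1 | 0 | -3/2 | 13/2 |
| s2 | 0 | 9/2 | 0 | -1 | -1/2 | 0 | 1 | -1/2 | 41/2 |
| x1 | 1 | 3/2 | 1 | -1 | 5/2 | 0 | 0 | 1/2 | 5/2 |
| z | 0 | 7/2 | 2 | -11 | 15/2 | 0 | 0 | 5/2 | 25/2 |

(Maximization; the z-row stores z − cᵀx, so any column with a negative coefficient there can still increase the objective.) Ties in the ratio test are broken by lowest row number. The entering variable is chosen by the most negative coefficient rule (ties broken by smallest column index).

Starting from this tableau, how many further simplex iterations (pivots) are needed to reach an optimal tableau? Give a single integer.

pivot: x4 in, s1 out → z = 184/9
No improving column remains; optimal.

1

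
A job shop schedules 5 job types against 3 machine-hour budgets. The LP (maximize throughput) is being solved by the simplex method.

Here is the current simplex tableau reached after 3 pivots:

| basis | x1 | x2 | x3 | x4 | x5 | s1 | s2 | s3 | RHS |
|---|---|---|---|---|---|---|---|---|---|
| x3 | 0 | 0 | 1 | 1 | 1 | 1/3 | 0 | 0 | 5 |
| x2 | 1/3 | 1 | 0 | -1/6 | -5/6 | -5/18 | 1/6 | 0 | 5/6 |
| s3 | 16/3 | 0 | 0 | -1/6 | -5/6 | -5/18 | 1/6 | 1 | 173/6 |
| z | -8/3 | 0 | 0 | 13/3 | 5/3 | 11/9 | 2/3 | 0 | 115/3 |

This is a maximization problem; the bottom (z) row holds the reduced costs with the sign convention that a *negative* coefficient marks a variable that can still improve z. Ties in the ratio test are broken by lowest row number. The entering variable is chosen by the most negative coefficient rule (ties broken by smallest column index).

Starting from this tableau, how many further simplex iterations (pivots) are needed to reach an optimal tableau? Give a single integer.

2

pivot: x1 in, x2 out → z = 45
pivot: x5 in, s3 out → z = 256/5
No improving column remains; optimal.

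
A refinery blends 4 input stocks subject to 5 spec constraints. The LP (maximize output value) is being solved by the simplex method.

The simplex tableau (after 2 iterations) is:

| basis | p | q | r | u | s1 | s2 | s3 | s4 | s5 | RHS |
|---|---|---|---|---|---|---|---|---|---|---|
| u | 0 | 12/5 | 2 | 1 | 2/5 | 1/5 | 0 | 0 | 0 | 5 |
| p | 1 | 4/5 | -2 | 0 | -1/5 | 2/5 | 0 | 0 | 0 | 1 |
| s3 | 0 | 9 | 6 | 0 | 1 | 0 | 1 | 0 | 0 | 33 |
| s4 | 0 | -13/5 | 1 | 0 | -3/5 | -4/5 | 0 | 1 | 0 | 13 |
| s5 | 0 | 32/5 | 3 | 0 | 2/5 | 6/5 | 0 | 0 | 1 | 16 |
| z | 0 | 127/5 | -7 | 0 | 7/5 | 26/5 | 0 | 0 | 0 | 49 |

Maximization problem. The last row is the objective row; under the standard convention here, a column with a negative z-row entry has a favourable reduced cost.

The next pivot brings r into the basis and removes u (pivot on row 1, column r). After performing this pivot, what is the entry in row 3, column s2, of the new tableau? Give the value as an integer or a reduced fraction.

-3/5

Pivot element is row 1, column r: 2.
Normalize row 1: new (row 1, s2) = (1/5)/2 = 1/10.
row 3 ← row 3 − 6·(new row 1): 0 − 6·(1/10) = -3/5.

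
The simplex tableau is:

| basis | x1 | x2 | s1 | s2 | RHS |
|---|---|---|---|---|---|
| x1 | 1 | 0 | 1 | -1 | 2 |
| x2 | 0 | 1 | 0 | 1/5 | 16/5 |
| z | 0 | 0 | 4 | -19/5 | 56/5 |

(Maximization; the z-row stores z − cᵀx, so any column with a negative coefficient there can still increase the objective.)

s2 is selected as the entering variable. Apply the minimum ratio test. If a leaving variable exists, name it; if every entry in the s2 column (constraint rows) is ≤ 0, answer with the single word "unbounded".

x2

Ratios: row 1 (x1): entry -1 ≤ 0, skip; row 2 (x2): (16/5)/(1/5) = 16.
Minimum ratio is in the x2 row, so x2 leaves.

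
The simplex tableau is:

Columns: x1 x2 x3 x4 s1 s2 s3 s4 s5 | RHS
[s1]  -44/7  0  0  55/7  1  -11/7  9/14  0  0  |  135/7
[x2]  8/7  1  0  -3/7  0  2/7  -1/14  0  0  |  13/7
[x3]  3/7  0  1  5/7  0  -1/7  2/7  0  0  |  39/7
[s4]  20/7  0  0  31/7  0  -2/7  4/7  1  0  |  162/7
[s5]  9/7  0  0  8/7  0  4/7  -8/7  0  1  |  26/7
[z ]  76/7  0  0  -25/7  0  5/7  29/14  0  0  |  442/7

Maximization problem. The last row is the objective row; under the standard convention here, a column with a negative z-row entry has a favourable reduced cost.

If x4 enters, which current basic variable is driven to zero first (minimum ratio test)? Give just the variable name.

Ratios: row 1 (s1): (135/7)/(55/7) = 27/11; row 2 (x2): entry -3/7 ≤ 0, skip; row 3 (x3): (39/7)/(5/7) = 39/5; row 4 (s4): (162/7)/(31/7) = 162/31; row 5 (s5): (26/7)/(8/7) = 13/4.
Minimum ratio 27/11 is in the s1 row, so s1 leaves.

s1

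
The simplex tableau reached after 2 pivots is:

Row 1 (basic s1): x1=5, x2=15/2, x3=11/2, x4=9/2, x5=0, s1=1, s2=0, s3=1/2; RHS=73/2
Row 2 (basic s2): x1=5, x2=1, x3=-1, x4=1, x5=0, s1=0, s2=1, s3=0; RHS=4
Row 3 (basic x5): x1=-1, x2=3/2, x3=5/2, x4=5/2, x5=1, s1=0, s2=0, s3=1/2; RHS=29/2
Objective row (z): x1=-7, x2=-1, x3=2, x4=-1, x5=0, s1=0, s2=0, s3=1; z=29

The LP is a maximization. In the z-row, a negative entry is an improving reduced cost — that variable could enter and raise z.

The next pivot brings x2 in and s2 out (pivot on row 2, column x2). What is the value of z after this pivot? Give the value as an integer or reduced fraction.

33

Minimum ratio for x2: 4/1 = 4.
z changes by −(z-row coeff of x2)·ratio = −(-1)·4 = 4.
New z = 29 + 4 = 33.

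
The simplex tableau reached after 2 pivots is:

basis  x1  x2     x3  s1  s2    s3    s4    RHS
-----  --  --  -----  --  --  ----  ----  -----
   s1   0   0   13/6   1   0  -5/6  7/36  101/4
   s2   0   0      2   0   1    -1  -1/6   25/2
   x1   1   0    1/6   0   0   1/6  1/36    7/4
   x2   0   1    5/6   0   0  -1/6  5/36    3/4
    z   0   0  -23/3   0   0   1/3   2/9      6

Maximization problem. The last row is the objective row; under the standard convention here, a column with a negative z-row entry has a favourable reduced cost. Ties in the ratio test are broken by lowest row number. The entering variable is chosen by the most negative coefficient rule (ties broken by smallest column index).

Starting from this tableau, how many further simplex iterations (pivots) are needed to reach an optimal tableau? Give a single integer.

2

pivot: x3 in, x2 out → z = 129/10
pivot: s3 in, x1 out → z = 45/2
No improving column remains; optimal.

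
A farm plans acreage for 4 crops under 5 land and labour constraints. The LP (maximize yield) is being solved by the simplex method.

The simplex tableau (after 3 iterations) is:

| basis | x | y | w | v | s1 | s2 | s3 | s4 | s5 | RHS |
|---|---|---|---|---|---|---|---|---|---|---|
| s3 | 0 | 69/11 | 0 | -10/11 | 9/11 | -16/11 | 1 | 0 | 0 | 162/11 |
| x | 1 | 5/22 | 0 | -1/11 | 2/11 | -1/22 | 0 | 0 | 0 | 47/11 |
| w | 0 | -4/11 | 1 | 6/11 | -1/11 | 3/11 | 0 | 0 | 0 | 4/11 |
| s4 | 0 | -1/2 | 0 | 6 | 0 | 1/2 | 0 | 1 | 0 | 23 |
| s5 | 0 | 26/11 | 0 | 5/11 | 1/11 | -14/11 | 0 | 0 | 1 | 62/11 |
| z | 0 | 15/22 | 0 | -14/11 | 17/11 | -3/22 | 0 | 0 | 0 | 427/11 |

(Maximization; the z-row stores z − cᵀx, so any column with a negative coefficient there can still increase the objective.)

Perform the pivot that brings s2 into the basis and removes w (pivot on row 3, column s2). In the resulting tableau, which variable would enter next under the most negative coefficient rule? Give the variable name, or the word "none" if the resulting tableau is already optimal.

Pivot element 3/11. New z-row = old z-row − (-3/22)·(row 3/(3/11)).
Updated z-row coefficients: x: 0, y: 1/2, w: 1/2, v: -1, s1: 3/2, s2: 0, s3: 0, s4: 0, s5: 0.
The most negative is -1 in column v, so v would enter next.

v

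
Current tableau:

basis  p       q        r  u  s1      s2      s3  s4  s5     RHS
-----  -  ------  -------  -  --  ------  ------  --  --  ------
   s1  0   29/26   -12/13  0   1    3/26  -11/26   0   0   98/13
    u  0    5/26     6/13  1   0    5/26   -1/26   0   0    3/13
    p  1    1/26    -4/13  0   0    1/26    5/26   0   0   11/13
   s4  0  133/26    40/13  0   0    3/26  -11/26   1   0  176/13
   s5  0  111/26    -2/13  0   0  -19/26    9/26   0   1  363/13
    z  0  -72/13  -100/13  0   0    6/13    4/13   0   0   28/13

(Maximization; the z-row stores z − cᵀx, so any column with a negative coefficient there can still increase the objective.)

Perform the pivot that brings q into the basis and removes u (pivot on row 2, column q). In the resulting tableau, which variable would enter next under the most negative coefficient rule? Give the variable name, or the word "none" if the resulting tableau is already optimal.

Pivot element 5/26. New z-row = old z-row − (-72/13)·(row 2/(5/26)).
Updated z-row coefficients: p: 0, q: 0, r: 28/5, u: 144/5, s1: 0, s2: 6, s3: -4/5, s4: 0, s5: 0.
The most negative is -4/5 in column s3, so s3 would enter next.

s3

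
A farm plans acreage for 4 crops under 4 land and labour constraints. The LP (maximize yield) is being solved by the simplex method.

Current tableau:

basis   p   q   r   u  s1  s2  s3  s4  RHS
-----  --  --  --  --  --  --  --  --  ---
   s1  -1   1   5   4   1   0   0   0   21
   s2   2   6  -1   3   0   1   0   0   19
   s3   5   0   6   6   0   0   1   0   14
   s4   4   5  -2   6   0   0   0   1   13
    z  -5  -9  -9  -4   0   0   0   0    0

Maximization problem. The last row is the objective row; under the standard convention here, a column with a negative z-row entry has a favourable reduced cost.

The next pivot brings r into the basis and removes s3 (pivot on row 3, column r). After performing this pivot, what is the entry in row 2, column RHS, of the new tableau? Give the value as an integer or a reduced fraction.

64/3

Pivot element is row 3, column r: 6.
Normalize row 3: new (row 3, RHS) = 14/6 = 7/3.
row 2 ← row 2 − (-1)·(new row 3): 19 − (-1)·(7/3) = 64/3.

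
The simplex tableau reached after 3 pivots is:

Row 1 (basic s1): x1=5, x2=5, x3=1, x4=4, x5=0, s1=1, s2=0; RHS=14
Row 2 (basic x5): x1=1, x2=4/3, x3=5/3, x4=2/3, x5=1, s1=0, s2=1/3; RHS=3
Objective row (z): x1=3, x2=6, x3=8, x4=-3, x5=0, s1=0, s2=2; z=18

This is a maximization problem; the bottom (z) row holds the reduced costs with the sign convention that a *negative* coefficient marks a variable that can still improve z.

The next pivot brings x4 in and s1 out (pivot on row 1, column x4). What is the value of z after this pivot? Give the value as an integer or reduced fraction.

Minimum ratio for x4: 14/4 = 7/2.
z changes by −(z-row coeff of x4)·ratio = −(-3)·(7/2) = 21/2.
New z = 18 + (21/2) = 57/2.

57/2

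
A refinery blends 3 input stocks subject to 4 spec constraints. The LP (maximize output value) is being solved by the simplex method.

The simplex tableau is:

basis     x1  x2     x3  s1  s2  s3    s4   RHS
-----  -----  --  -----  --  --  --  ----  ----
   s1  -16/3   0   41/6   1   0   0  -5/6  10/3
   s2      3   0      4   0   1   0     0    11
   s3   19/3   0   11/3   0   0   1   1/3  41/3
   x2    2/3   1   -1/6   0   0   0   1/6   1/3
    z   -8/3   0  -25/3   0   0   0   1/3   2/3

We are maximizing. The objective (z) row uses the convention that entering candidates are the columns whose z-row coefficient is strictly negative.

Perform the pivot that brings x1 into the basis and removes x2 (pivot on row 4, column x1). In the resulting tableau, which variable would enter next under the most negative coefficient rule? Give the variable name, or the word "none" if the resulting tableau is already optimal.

Pivot element 2/3. New z-row = old z-row − (-8/3)·(row 4/(2/3)).
Updated z-row coefficients: x1: 0, x2: 4, x3: -9, s1: 0, s2: 0, s3: 0, s4: 1.
The most negative is -9 in column x3, so x3 would enter next.

x3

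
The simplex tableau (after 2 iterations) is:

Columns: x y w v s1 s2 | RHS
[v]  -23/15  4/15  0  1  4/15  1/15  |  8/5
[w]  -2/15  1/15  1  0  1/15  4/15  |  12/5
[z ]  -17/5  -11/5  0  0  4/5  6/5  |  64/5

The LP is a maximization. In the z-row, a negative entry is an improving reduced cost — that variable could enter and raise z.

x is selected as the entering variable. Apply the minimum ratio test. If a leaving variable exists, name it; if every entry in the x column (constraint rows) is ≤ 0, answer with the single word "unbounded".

unbounded

x-column entries: row 1: -23/15, row 2: -2/15. All ≤ 0, so x can increase without bound; the LP is unbounded in this direction.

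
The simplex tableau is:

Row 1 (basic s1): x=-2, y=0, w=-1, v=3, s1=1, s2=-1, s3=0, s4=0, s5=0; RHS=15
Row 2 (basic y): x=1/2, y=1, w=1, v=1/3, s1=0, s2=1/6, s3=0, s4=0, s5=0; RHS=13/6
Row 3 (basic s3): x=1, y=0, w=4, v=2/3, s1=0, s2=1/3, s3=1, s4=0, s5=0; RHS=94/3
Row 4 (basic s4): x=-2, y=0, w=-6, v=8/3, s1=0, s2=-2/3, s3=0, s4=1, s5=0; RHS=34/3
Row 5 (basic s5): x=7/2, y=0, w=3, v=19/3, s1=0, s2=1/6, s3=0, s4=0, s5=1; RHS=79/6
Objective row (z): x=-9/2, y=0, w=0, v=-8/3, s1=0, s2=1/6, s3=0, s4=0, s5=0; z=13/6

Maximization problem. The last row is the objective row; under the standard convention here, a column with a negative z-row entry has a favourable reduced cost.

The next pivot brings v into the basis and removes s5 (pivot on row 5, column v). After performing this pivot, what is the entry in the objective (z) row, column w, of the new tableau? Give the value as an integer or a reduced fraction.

24/19

Pivot element is row 5, column v: 19/3.
Normalize row 5: new (row 5, w) = 3/(19/3) = 9/19.
z-row ← z-row − (-8/3)·(new row 5): 0 − (-8/3)·(9/19) = 24/19.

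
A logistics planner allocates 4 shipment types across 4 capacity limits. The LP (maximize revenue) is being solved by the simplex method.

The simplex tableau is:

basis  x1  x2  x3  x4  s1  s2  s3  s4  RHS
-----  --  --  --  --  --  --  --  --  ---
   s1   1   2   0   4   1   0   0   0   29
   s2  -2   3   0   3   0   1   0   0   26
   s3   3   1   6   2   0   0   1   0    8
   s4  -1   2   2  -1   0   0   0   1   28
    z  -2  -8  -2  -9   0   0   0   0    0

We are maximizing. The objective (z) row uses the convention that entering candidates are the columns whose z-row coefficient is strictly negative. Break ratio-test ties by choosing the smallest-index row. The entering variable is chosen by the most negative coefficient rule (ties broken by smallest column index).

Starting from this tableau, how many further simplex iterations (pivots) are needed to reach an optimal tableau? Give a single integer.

2

pivot: x4 in, s3 out → z = 36
pivot: x2 in, x4 out → z = 64
No improving column remains; optimal.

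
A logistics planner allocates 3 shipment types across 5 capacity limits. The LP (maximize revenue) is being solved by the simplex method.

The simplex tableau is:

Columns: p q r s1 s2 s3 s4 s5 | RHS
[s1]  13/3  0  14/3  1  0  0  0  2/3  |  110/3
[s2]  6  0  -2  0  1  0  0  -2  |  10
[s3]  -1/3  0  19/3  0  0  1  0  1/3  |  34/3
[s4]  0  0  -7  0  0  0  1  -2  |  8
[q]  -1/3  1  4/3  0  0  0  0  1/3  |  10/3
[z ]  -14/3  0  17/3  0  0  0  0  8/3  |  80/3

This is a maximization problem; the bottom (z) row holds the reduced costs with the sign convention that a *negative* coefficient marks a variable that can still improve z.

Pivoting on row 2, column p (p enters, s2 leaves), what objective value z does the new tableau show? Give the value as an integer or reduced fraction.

Minimum ratio for p: 10/6 = 5/3.
z changes by −(z-row coeff of p)·ratio = −(-14/3)·(5/3) = 70/9.
New z = 80/3 + (70/9) = 310/9.

310/9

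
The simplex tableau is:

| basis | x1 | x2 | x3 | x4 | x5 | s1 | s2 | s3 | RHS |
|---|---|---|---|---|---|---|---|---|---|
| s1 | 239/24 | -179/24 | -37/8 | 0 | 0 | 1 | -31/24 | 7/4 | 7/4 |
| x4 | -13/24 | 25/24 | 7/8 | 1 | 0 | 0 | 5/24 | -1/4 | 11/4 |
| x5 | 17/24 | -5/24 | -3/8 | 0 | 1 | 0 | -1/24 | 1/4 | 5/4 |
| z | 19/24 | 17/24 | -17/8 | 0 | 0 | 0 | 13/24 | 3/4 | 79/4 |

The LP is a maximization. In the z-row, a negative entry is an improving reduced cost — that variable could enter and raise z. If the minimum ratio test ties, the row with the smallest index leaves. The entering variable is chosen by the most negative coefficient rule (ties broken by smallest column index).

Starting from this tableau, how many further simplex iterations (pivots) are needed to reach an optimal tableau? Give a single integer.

pivot: x3 in, x4 out → z = 185/7
pivot: x1 in, s1 out → z = 4117/149
No improving column remains; optimal.

2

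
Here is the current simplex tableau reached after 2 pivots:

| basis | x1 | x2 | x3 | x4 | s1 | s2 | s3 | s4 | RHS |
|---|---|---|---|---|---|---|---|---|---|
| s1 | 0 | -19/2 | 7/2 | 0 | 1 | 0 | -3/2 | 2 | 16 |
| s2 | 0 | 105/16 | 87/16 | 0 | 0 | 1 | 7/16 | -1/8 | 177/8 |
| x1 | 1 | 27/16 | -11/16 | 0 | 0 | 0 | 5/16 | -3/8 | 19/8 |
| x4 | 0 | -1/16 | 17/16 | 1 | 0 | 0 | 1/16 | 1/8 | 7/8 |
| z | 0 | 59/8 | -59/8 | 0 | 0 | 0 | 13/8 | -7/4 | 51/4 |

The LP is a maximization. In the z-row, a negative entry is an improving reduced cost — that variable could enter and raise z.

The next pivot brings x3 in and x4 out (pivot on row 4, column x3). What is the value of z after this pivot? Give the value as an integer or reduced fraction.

320/17

Minimum ratio for x3: (7/8)/(17/16) = 14/17.
z changes by −(z-row coeff of x3)·ratio = −(-59/8)·(14/17) = 413/68.
New z = 51/4 + (413/68) = 320/17.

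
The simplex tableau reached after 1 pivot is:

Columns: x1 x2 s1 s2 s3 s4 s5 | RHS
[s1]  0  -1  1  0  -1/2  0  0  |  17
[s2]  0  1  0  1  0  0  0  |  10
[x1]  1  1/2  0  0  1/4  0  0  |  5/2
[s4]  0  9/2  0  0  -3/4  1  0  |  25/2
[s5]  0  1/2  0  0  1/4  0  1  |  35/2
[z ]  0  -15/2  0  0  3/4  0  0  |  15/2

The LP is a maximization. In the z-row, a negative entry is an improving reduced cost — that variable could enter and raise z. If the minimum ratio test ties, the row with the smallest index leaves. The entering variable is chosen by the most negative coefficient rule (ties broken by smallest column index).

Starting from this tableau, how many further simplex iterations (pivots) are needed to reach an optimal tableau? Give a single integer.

pivot: x2 in, s4 out → z = 85/3
pivot: s3 in, x1 out → z = 30
No improving column remains; optimal.

2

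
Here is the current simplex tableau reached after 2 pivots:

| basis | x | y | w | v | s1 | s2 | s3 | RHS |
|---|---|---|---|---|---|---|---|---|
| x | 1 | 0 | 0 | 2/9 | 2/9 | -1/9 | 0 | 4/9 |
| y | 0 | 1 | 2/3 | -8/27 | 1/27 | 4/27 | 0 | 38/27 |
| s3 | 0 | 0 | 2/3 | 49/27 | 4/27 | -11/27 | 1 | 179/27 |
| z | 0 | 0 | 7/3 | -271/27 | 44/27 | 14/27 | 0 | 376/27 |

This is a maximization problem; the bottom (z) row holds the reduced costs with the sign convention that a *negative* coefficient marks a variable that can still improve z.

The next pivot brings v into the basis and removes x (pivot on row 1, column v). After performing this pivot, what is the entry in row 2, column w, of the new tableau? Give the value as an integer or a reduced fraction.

2/3

Pivot element is row 1, column v: 2/9.
Normalize row 1: new (row 1, w) = 0/(2/9) = 0.
row 2 ← row 2 − (-8/27)·(new row 1): 2/3 − (-8/27)·0 = 2/3.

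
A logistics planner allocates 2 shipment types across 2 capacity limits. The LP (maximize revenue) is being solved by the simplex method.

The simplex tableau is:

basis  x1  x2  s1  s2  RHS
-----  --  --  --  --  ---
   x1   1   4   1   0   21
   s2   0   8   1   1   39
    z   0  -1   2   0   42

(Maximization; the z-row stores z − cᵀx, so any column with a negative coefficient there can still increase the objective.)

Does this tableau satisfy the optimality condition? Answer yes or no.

Column x2 has objective-row coefficient -1, which is negative; an improving pivot exists, so not yet optimal.

no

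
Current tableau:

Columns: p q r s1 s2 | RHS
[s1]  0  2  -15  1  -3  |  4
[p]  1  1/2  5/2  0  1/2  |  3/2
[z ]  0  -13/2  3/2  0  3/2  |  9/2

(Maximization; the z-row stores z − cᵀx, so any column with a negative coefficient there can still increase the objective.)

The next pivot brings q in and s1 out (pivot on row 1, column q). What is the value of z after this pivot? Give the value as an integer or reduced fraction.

35/2

Minimum ratio for q: 4/2 = 2.
z changes by −(z-row coeff of q)·ratio = −(-13/2)·2 = 13.
New z = 9/2 + 13 = 35/2.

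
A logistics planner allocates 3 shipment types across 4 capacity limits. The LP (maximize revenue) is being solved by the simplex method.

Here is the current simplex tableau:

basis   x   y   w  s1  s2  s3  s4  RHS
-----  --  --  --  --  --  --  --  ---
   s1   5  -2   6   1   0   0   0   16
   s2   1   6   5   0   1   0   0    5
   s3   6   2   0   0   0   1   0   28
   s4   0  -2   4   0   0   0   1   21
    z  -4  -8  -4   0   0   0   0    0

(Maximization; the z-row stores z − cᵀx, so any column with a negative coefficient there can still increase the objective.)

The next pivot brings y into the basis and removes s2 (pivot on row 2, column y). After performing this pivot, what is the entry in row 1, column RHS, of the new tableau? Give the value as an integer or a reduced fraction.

53/3

Pivot element is row 2, column y: 6.
Normalize row 2: new (row 2, RHS) = 5/6 = 5/6.
row 1 ← row 1 − (-2)·(new row 2): 16 − (-2)·(5/6) = 53/3.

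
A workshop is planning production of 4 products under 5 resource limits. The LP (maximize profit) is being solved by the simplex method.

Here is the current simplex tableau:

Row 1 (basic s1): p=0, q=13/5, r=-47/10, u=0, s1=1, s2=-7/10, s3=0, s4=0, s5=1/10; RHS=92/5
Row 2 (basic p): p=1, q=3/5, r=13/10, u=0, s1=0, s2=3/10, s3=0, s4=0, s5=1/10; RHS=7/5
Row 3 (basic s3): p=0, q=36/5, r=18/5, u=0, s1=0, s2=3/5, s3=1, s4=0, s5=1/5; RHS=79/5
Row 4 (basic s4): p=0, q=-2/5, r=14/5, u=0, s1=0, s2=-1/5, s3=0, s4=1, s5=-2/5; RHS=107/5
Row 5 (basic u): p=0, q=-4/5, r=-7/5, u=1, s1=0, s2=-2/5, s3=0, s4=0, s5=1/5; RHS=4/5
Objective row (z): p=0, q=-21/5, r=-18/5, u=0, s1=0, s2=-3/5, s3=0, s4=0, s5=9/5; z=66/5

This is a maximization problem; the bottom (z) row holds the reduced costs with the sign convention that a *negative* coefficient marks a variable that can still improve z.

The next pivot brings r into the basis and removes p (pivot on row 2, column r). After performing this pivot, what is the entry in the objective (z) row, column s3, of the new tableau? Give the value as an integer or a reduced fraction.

0

Pivot element is row 2, column r: 13/10.
Normalize row 2: new (row 2, s3) = 0/(13/10) = 0.
z-row ← z-row − (-18/5)·(new row 2): 0 − (-18/5)·0 = 0.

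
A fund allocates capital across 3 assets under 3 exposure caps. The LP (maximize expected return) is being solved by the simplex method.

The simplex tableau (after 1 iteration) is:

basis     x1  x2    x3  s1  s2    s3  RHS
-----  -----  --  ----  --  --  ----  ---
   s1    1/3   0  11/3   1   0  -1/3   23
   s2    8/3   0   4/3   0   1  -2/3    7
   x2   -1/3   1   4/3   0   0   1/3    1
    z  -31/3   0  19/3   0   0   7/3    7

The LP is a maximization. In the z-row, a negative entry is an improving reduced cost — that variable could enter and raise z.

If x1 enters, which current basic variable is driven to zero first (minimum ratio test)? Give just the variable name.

s2

Ratios: row 1 (s1): 23/(1/3) = 69; row 2 (s2): 7/(8/3) = 21/8; row 3 (x2): entry -1/3 ≤ 0, skip.
Minimum ratio 21/8 is in the s2 row, so s2 leaves.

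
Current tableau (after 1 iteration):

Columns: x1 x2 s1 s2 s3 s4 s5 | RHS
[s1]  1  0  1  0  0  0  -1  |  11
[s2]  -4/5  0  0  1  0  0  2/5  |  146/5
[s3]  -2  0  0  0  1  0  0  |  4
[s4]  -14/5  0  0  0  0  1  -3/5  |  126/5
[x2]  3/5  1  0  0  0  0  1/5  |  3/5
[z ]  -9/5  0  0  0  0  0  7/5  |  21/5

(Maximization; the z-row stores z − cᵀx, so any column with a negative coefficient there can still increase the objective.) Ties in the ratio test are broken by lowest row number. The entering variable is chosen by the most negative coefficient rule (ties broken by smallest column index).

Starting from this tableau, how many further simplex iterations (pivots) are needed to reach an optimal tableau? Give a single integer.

1

pivot: x1 in, x2 out → z = 6
No improving column remains; optimal.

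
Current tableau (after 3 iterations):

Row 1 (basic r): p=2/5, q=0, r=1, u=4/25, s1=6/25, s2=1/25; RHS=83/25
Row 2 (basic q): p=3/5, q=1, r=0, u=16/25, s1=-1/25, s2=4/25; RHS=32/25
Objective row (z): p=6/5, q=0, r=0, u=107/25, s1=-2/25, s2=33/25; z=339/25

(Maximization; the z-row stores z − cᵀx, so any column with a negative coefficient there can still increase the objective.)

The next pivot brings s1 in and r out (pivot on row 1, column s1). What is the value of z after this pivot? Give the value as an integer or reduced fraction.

44/3

Minimum ratio for s1: (83/25)/(6/25) = 83/6.
z changes by −(z-row coeff of s1)·ratio = −(-2/25)·(83/6) = 83/75.
New z = 339/25 + (83/75) = 44/3.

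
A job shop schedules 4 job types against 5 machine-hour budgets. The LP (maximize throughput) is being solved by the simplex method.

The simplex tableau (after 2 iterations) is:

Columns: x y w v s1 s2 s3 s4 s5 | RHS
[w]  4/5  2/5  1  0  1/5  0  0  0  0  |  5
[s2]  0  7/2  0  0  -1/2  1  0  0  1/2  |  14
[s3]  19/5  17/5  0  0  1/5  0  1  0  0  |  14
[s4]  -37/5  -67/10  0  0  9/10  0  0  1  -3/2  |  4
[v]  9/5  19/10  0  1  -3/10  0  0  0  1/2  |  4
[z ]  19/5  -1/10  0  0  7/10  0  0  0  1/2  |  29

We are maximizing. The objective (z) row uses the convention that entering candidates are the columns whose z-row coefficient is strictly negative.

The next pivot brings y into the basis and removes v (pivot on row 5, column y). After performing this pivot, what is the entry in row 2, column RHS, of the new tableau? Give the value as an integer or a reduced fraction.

Pivot element is row 5, column y: 19/10.
Normalize row 5: new (row 5, RHS) = 4/(19/10) = 40/19.
row 2 ← row 2 − (7/2)·(new row 5): 14 − (7/2)·(40/19) = 126/19.

126/19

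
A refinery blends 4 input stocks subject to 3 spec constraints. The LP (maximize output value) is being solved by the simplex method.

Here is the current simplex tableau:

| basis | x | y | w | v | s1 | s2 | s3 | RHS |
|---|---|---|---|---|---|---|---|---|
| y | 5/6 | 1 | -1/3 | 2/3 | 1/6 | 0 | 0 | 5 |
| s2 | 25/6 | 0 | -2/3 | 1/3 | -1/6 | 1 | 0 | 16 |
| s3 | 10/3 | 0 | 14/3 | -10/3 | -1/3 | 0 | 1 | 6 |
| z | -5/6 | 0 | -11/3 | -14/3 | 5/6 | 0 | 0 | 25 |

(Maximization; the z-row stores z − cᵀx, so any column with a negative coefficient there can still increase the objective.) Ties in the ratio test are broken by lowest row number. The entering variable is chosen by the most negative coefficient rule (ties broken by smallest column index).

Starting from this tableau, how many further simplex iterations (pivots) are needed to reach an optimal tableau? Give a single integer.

pivot: v in, y out → z = 60
pivot: w in, s3 out → z = 122
No improving column remains; optimal.

2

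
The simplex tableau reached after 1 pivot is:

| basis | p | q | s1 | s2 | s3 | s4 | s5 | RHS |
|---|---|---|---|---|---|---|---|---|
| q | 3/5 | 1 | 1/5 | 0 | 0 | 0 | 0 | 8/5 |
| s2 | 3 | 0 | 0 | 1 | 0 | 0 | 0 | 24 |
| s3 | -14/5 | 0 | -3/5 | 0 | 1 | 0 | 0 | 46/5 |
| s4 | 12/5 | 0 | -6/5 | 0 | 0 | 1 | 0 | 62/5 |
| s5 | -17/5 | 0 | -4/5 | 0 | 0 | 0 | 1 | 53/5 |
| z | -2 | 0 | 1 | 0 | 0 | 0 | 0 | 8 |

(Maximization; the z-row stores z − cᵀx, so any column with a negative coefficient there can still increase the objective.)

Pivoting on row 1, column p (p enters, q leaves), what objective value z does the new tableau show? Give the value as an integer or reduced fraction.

40/3

Minimum ratio for p: (8/5)/(3/5) = 8/3.
z changes by −(z-row coeff of p)·ratio = −(-2)·(8/3) = 16/3.
New z = 8 + (16/3) = 40/3.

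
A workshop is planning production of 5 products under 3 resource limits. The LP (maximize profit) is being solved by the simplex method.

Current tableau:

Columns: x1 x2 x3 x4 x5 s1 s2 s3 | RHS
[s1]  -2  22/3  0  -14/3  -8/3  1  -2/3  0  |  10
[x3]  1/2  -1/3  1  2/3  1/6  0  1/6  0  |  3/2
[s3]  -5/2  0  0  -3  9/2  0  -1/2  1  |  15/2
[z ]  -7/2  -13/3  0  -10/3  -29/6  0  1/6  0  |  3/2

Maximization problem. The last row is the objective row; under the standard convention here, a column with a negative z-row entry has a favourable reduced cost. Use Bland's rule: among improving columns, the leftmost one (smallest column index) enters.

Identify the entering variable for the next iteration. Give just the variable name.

x1

Objective-row coefficients: x1: -7/2, x2: -13/3, x3: 0, x4: -10/3, x5: -29/6, s1: 0, s2: 1/6, s3: 0.
Improving columns: x1, x2, x4, x5. Bland's rule picks the smallest column index → x1.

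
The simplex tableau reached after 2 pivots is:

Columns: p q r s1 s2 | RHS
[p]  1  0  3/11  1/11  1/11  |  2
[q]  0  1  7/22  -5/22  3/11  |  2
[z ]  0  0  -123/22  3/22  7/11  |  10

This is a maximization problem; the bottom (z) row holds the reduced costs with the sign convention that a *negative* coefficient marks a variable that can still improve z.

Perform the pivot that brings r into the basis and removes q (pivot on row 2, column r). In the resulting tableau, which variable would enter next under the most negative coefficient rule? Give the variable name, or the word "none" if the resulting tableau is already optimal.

Pivot element 7/22. New z-row = old z-row − (-123/22)·(row 2/(7/22)).
Updated z-row coefficients: p: 0, q: 123/7, r: 0, s1: -27/7, s2: 38/7.
The most negative is -27/7 in column s1, so s1 would enter next.

s1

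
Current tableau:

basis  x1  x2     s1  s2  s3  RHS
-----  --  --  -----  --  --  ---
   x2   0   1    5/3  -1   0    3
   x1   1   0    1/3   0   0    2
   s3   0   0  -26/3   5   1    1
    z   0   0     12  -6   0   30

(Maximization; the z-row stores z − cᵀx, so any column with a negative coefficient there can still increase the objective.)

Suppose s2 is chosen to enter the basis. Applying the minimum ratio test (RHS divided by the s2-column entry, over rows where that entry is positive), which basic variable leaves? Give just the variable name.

s3

Ratios: row 1 (x2): entry -1 ≤ 0, skip; row 2 (x1): entry 0 ≤ 0, skip; row 3 (s3): 1/5 = 1/5.
Minimum ratio 1/5 is in the s3 row, so s3 leaves.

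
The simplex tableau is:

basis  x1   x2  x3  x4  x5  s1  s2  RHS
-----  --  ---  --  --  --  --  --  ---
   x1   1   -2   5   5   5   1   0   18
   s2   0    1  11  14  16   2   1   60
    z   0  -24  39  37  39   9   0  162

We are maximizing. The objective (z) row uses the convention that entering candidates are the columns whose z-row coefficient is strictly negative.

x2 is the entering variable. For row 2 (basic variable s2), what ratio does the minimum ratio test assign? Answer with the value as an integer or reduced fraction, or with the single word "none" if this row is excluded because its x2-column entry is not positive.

Ratio = RHS / (x2 entry) = 60 / 1 = 60.

60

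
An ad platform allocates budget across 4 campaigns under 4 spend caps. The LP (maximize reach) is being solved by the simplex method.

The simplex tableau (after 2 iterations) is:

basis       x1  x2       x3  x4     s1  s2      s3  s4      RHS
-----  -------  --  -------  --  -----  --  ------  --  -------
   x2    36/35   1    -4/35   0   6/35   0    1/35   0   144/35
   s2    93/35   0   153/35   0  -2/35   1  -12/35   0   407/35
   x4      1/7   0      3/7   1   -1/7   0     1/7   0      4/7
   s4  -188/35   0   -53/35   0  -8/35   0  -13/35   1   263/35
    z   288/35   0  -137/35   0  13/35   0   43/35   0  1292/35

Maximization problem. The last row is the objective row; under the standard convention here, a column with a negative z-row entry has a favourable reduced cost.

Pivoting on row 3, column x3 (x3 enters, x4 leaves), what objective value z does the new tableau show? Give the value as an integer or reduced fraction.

632/15

Minimum ratio for x3: (4/7)/(3/7) = 4/3.
z changes by −(z-row coeff of x3)·ratio = −(-137/35)·(4/3) = 548/105.
New z = 1292/35 + (548/105) = 632/15.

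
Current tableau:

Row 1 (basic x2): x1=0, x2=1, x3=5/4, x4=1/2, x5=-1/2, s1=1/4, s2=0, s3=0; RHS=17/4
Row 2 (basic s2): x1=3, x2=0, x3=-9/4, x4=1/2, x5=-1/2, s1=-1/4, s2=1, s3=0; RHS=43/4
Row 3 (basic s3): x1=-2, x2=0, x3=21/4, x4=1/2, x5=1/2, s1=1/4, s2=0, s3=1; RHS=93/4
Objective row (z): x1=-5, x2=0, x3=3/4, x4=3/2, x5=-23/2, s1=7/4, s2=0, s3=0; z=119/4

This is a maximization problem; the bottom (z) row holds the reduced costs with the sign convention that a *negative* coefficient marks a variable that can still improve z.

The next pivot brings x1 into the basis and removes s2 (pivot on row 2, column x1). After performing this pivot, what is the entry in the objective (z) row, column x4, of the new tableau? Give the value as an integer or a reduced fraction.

Pivot element is row 2, column x1: 3.
Normalize row 2: new (row 2, x4) = (1/2)/3 = 1/6.
z-row ← z-row − (-5)·(new row 2): 3/2 − (-5)·(1/6) = 7/3.

7/3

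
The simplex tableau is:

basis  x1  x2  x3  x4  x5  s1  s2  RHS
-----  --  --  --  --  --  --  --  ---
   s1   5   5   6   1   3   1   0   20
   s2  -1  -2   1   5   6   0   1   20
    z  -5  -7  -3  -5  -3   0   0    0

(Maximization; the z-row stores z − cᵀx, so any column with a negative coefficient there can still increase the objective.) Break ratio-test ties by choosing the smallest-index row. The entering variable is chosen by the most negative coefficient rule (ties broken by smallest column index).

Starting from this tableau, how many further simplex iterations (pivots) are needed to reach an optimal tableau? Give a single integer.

pivot: x2 in, s1 out → z = 28
pivot: x4 in, s2 out → z = 140/3
No improving column remains; optimal.

2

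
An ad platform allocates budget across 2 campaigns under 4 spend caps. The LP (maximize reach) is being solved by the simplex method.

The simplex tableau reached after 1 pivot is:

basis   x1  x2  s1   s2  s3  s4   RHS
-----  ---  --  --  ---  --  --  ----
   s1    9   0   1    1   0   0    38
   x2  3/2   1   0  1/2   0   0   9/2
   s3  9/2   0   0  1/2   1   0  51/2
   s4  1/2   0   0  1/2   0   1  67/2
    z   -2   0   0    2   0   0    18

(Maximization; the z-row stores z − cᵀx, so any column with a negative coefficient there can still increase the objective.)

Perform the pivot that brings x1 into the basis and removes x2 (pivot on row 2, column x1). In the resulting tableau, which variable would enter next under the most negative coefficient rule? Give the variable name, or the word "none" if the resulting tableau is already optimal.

Pivot element 3/2. New z-row = old z-row − (-2)·(row 2/(3/2)).
Updated z-row coefficients: x1: 0, x2: 4/3, s1: 0, s2: 8/3, s3: 0, s4: 0.
No coefficient is strictly negative; the tableau after this pivot is optimal.

none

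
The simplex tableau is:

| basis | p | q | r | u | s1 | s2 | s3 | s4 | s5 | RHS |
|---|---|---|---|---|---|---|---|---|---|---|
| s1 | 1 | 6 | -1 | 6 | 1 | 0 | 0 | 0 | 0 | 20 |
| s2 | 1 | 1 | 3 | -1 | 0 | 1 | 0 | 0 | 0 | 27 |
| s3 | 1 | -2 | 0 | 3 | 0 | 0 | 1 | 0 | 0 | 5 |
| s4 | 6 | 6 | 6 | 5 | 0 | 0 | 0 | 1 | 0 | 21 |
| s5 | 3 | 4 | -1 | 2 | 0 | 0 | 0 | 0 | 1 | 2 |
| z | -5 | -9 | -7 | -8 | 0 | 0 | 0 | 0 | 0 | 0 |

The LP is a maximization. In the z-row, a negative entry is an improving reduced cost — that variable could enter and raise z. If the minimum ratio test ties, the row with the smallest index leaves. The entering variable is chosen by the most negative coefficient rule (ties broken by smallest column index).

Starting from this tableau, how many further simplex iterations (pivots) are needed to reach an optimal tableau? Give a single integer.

pivot: q in, s5 out → z = 9/2
pivot: r in, s4 out → z = 267/10
pivot: u in, s3 out → z = 57/2
No improving column remains; optimal.

3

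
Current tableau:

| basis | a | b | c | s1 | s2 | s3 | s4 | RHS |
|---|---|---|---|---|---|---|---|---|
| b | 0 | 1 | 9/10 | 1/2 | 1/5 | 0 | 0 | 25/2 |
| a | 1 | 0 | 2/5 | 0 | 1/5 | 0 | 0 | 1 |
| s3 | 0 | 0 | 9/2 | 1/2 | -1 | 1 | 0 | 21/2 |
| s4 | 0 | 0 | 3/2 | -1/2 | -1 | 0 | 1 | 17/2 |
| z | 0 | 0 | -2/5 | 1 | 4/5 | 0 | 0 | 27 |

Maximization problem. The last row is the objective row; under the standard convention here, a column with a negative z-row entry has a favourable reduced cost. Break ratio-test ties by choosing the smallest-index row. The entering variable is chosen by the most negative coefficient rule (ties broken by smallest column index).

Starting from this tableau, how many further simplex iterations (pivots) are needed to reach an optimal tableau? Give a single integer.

pivot: c in, s3 out → z = 419/15
No improving column remains; optimal.

1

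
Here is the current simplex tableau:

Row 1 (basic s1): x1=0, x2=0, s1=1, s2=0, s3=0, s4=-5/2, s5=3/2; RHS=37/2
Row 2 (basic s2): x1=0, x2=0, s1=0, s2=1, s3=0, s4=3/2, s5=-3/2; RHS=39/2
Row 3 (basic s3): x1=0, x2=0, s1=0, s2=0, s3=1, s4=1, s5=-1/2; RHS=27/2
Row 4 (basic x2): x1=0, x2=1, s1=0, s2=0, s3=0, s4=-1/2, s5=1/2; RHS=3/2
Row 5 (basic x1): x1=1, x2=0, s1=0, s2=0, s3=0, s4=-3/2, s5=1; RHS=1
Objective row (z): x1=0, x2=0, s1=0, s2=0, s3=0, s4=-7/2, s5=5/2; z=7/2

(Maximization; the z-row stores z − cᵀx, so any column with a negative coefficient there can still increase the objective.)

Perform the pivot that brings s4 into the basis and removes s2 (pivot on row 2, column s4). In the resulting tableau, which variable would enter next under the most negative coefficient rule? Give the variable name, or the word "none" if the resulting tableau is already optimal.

Pivot element 3/2. New z-row = old z-row − (-7/2)·(row 2/(3/2)).
Updated z-row coefficients: x1: 0, x2: 0, s1: 0, s2: 7/3, s3: 0, s4: 0, s5: -1.
The most negative is -1 in column s5, so s5 would enter next.

s5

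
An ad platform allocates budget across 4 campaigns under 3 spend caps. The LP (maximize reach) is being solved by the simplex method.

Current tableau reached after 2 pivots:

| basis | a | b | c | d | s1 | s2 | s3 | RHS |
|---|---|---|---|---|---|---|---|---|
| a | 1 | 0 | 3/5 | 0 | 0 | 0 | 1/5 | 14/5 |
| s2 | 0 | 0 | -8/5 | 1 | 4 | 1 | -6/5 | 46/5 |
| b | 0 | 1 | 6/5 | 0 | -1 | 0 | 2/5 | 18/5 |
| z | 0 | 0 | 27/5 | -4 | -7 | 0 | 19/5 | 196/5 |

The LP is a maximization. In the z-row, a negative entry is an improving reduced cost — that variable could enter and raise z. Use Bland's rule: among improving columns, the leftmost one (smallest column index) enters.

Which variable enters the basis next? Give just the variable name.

d

Objective-row coefficients: a: 0, b: 0, c: 27/5, d: -4, s1: -7, s2: 0, s3: 19/5.
Improving columns: d, s1. Bland's rule picks the smallest column index → d.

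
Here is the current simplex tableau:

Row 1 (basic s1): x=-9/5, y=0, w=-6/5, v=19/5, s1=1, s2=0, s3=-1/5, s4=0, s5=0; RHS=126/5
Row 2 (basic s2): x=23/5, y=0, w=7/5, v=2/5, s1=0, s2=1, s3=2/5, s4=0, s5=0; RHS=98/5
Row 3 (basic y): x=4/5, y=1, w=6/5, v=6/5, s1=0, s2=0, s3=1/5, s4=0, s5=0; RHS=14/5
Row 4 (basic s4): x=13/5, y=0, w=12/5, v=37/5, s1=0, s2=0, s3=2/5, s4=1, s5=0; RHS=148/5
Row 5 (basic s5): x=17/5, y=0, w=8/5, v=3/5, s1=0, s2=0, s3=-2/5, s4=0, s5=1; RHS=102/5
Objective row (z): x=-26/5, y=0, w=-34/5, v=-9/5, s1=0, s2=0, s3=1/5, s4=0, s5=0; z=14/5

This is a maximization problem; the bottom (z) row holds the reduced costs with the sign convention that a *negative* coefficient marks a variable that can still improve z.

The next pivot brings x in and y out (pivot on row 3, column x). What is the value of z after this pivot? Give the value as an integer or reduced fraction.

21

Minimum ratio for x: (14/5)/(4/5) = 7/2.
z changes by −(z-row coeff of x)·ratio = −(-26/5)·(7/2) = 91/5.
New z = 14/5 + (91/5) = 21.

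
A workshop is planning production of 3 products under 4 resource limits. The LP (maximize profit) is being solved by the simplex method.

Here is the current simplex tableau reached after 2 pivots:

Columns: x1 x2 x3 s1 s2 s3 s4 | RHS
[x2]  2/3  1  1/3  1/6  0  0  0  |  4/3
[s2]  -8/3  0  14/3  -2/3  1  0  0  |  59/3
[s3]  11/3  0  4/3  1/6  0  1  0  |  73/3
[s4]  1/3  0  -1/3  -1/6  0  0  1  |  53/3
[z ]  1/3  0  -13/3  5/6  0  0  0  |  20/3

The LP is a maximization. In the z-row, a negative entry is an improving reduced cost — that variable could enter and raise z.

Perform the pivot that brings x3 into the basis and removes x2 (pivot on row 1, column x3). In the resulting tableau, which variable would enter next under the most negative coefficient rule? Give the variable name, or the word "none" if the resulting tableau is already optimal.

none

Pivot element 1/3. New z-row = old z-row − (-13/3)·(row 1/(1/3)).
Updated z-row coefficients: x1: 9, x2: 13, x3: 0, s1: 3, s2: 0, s3: 0, s4: 0.
No coefficient is strictly negative; the tableau after this pivot is optimal.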